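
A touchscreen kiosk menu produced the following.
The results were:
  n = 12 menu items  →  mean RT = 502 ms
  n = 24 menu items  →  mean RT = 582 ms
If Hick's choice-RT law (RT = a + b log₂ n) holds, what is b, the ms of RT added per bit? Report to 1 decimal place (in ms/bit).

80.0 ms/bit

The slope on a log₂ axis is (582 − 502) / (4.5850 − 3.5850) = 80.000 ms/bit.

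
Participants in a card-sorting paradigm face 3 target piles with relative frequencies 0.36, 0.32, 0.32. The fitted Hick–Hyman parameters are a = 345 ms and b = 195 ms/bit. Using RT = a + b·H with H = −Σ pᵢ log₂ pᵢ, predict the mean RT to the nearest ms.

654 ms

Entropy contributions −pᵢ log₂ pᵢ: 0.5306, 0.5260, 0.5260; sum H = 1.5827 bits.
RT = a + bH = 345 + 195·1.5827 = 653.62 ms.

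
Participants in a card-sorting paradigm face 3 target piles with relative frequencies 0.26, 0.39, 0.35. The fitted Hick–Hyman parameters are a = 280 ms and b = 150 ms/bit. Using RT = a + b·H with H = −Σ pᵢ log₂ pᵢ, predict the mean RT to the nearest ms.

Entropy contributions −pᵢ log₂ pᵢ: 0.5053, 0.5298, 0.5301; sum H = 1.5652 bits.
RT = a + bH = 280 + 150·1.5652 = 514.78 ms.

515 ms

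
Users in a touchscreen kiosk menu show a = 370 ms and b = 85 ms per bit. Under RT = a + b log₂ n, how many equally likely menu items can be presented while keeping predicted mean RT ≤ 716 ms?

85·log₂ n ≤ 716 − 370 = 346, giving log₂ n ≤ 4.0706 and n ≤ 16.802. The largest whole number is 16.

16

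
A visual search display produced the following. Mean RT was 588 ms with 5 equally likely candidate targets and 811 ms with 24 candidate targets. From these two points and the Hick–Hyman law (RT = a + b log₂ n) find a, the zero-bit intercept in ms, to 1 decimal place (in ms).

The slope on a log₂ axis is (811 − 588) / (4.5850 − 2.3219) = 98.540 ms/bit.
a = RT₁ − b·log₂ n₁ = 588 − 98.540 × 2.3219 = 359.197 ms.

359.2 ms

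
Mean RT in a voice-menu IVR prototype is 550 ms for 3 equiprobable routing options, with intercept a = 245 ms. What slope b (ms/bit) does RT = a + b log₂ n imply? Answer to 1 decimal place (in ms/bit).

3 alternatives carry log₂ 3 = 1.5850 bits; the choice cost is 550 − 245 = 305 ms, so b = 305/1.5850 = 192.434 ms/bit.

192.4 ms/bit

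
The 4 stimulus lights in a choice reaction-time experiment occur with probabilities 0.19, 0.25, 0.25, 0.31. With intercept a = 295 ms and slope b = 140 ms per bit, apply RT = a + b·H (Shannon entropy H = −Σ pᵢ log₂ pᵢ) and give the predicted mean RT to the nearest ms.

H = 0.19·log₂(1/0.19) + 0.25·log₂(1/0.25) + 0.25·log₂(1/0.25) + 0.31·log₂(1/0.31) = 1.9790 bits.
RT = 295 + 140 × 1.9790 = 572.06 ms.

572 ms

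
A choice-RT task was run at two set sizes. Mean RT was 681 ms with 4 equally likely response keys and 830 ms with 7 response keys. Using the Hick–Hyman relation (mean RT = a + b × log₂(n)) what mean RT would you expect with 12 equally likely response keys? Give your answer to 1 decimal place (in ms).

973.5 ms

RT is linear in log₂ n, so two points fix the line:
  b = (830 − 681) / (log₂ 7 − log₂ 4) = 149 / (2.8074 − 2) = 184.553 ms/bit
  a = 681 − 184.553 × 2 = 311.893 ms
Then RT(12) = 311.893 + 184.553 × log₂ 12 = 311.893 + 184.553 × 3.5850 ≈ 973.510 ms.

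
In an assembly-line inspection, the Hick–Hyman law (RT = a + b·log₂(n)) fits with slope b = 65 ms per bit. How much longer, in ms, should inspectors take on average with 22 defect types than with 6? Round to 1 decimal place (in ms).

The intercept a cancels: ΔRT = b·(log₂ n₂ − log₂ n₁) = b·log₂(n₂/n₁).
log₂(22) − log₂(6) = 4.4594 − 2.5850 = 1.8745.
ΔRT = 65 × 1.8745 = 121.840 ms.

121.8 ms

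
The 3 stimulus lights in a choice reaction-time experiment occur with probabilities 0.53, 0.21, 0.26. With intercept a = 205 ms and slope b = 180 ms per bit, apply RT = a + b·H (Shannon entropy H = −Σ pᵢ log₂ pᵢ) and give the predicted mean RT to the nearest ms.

Entropy contributions −pᵢ log₂ pᵢ: 0.4854, 0.4728, 0.5053; sum H = 1.4636 bits.
RT = a + bH = 205 + 180·1.4636 = 468.44 ms.

468 ms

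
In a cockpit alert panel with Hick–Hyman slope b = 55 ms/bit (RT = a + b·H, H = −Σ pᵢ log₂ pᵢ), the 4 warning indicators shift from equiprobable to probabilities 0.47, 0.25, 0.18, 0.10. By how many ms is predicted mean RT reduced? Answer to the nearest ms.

The RT saving is b·ΔH. Equiprobable H₀ = log₂(4) = 2.0000 bits; with the given probabilities H = 1.7895 bits.
b·(H₀ − H) = 55 × (2.0000 − 1.7895) = 11.58 ms.

12 ms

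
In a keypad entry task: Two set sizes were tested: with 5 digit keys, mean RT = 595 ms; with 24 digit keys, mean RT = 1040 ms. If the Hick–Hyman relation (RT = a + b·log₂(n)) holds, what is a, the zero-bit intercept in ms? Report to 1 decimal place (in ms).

The slope on a log₂ axis is (1040 − 595) / (4.5850 − 2.3219) = 196.639 ms/bit.
a = RT₁ − b·log₂ n₁ = 595 − 196.639 × 2.3219 = 138.419 ms.

138.4 ms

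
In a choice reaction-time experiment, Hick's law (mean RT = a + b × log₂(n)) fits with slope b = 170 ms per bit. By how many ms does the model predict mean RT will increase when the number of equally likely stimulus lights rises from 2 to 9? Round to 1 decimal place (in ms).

Only the slope matters, since a is common to both: ΔRT = b·log₂(n₂/n₁).
log₂(9) − log₂(2) = 3.1699 − 1 = 2.1699.
ΔRT = 170 × 2.1699 = 368.887 ms.

368.9 ms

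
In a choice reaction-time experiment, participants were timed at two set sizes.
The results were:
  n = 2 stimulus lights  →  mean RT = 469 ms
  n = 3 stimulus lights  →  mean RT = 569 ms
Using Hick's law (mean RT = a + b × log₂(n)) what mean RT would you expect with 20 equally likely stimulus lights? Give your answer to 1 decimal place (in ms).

1036.9 ms

Fit slope and intercept:
  b = (569 − 469) / (log₂ 3 − log₂ 2) = 100 / (1.5850 − 1) = 170.951 ms/bit
  a = 469 − 170.951 × 1 = 298.049 ms
Then RT(20) = 298.049 + 170.951 × log₂ 20 = 298.049 + 170.951 × 4.3219 ≈ 1036.887 ms.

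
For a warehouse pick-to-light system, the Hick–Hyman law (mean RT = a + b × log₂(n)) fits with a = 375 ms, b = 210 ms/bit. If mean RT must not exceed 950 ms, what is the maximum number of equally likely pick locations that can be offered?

6

Information budget: (950 − 375)/210 = 2.7381 bits, so n ≤ 2^2.7381 = 6.672 → at most 6.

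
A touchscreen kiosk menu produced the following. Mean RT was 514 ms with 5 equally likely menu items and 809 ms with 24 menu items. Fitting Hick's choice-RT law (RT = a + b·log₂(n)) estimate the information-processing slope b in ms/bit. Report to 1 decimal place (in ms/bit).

Slope: b = (809 − 514) / (log₂ 24 − log₂ 5) = 295/2.2630 = 130.356 ms/bit.

130.4 ms/bit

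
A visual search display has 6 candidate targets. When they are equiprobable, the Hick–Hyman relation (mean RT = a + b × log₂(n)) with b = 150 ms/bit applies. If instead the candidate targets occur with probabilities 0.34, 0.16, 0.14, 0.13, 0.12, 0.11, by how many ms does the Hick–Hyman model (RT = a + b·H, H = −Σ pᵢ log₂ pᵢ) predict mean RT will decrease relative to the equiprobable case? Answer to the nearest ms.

20 ms

Equiprobable entropy H₀ = log₂ 6 = 2.5850 bits.
Skewed entropy H = −Σ pᵢ log₂ pᵢ = 2.4493 bits.
ΔRT = b·(H₀ − H) = 150 × 0.1357 = 20.35 ms.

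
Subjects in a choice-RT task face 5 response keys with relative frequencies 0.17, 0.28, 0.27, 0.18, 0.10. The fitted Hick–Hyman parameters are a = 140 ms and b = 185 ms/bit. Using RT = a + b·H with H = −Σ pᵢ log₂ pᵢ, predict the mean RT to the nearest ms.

554 ms

Entropy contributions −pᵢ log₂ pᵢ: 0.4346, 0.5142, 0.5100, 0.4453, 0.3322; sum H = 2.2363 bits.
RT = a + bH = 140 + 185·2.2363 = 553.72 ms.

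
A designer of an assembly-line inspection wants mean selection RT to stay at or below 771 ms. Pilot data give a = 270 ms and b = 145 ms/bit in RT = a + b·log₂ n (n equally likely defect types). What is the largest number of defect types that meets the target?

145·log₂ n ≤ 771 − 270 = 501, giving log₂ n ≤ 3.4552 and n ≤ 10.968. The largest whole number is 10.

10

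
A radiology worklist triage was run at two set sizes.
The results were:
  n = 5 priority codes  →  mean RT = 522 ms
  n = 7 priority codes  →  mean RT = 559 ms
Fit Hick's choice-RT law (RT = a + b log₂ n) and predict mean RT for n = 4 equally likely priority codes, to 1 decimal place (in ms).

RT is linear in log₂ n, so two points fix the line:
  b = (559 − 522) / (log₂ 7 − log₂ 5) = 37 / (2.8074 − 2.3219) = 76.222 ms/bit
  a = 522 − 76.222 × 2.3219 = 345.019 ms
Then RT(4) = 345.019 + 76.222 × log₂ 4 = 345.019 + 76.222 × 2 ≈ 497.462 ms.

497.5 ms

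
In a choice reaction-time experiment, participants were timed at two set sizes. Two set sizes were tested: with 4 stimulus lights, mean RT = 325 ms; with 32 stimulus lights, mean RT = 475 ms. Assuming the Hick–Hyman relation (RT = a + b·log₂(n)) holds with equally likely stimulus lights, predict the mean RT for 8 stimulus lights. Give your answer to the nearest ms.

375 ms

Solve the two-equation system in a and b:
  b = (475 − 325) / (log₂ 32 − log₂ 4) = 150 / (5 − 2) = 50 ms/bit
  a = 325 − 50 × 2 = 225 ms
Then RT(8) = 225 + 50 × log₂ 8 = 225 + 50 × 3 ≈ 375.000 ms.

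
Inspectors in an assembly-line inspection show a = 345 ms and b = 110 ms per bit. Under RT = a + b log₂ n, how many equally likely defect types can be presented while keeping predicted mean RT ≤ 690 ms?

Set 345 + 110·log₂ n ≤ 690 → log₂ n ≤ (690 − 345)/110 = 3.1364.
So n ≤ 2^3.1364 = 8.793; the largest integer n is 8.

8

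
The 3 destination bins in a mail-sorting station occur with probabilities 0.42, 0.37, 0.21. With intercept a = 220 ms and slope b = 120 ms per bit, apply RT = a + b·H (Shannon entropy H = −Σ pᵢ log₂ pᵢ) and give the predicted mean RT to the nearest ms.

404 ms

H = 0.42·log₂(1/0.42) + 0.37·log₂(1/0.37) + 0.21·log₂(1/0.21) = 1.5292 bits.
RT = 220 + 120 × 1.5292 = 403.50 ms.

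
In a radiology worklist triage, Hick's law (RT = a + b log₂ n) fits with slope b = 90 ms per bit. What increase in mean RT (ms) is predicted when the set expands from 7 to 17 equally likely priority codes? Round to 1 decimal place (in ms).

115.2 ms

Only the slope matters, since a is common to both: ΔRT = b·log₂(n₂/n₁).
log₂(17) − log₂(7) = 4.0875 − 2.8074 = 1.2801.
ΔRT = 90 × 1.2801 = 115.210 ms.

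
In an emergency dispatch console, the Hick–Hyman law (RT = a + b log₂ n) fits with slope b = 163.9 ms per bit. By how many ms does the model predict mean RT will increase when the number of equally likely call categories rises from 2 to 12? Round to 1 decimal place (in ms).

ΔRT = (a + b log₂ n₂) − (a + b log₂ n₁) = b·(log₂ n₂ − log₂ n₁).
log₂(12) − log₂(2) = 3.5850 − 1 = 2.5850.
ΔRT = 163.9 × 2.5850 = 423.675 ms.

423.7 ms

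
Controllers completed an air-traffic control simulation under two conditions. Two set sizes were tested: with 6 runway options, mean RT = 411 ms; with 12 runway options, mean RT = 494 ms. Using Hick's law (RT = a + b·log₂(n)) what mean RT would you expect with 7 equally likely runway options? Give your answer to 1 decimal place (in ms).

429.5 ms

Fit slope and intercept:
  b = (494 − 411) / (log₂ 12 − log₂ 6) = 83 / (3.5850 − 2.5850) = 83.000 ms/bit
  a = 411 − 83.000 × 2.5850 = 196.448 ms
Then RT(7) = 196.448 + 83.000 × log₂ 7 = 196.448 + 83.000 × 2.8074 ≈ 429.459 ms.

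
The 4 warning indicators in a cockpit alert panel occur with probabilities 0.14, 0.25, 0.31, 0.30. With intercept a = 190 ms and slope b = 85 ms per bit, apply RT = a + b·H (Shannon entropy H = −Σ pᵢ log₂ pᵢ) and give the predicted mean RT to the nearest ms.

H = 0.14·log₂(1/0.14) + 0.25·log₂(1/0.25) + 0.31·log₂(1/0.31) + 0.30·log₂(1/0.30) = 1.9420 bits.
RT = 190 + 85 × 1.9420 = 355.07 ms.

355 ms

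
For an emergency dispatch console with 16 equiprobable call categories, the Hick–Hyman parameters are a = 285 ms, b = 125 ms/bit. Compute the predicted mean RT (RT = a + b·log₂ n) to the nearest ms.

log₂(16) = 4 bits, so RT = 285 + 125 × 4 ≈ 785.000 ms.

785 ms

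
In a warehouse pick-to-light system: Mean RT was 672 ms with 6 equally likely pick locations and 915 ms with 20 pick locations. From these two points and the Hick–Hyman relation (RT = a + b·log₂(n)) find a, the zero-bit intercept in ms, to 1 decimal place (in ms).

b = (RT₂ − RT₁)/(log₂ n₂ − log₂ n₁) = (915 − 672)/(4.3219 − 2.5850) = 139.899 ms/bit.
a = RT₁ − b·log₂ n₁ = 672 − 139.899 × 2.5850 = 310.366 ms.

310.4 ms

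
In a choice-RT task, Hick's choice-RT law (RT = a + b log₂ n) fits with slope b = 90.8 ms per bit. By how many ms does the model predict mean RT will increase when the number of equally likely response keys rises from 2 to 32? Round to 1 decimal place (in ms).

363.2 ms

Only the slope matters, since a is common to both: ΔRT = b·log₂(n₂/n₁).
log₂(32) − log₂(2) = log₂(32/2) = log₂(16) = 4.
ΔRT = 90.8 × 4.0000 = 363.200 ms.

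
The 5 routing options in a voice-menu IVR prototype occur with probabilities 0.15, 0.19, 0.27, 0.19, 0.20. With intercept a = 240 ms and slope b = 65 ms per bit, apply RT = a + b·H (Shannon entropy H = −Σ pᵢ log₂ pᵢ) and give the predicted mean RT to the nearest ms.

H = 0.15·log₂(1/0.15) + 0.19·log₂(1/0.19) + 0.27·log₂(1/0.27) + 0.19·log₂(1/0.19) + 0.20·log₂(1/0.20) = 2.2954 bits.
RT = 240 + 65 × 2.2954 = 389.20 ms.

389 ms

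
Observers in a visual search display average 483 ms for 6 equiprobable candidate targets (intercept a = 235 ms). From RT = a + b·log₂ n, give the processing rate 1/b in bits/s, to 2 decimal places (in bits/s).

10.42 bits/s

Choice component = 483 − 235 = 248 ms over log₂(6) = 2.5850 bits.
b = 248 / 2.5850 = 95.939 ms/bit, so 1/b = 10.423 bits/s.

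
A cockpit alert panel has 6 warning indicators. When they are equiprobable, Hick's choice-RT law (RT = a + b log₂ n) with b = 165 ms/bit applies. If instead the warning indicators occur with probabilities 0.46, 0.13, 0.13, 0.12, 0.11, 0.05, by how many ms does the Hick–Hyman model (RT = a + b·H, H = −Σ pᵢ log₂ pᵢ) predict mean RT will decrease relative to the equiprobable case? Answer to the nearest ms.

61 ms

Equiprobable entropy H₀ = log₂ 6 = 2.5850 bits.
Skewed entropy H = −Σ pᵢ log₂ pᵢ = 2.2141 bits.
ΔRT = b·(H₀ − H) = 165 × 0.3709 = 61.20 ms.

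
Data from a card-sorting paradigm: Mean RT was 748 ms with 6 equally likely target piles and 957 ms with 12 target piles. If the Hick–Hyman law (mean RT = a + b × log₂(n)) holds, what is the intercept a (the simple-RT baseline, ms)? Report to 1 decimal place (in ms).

207.7 ms

The slope on a log₂ axis is (957 − 748) / (3.5850 − 2.5850) = 209.000 ms/bit.
Intercept: a = 748 − 209.000·log₂(6) = 207.743 ms.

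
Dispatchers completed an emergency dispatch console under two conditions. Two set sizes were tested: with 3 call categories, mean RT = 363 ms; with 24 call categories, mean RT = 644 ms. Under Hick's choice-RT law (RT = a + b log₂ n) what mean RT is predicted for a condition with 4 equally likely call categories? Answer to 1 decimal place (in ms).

Solve the two-equation system in a and b:
  b = (644 − 363) / (log₂ 24 − log₂ 3) = 281 / (4.5850 − 1.5850) = 93.667 ms/bit
  a = 363 − 93.667 × 1.5850 = 214.542 ms
Then RT(4) = 214.542 + 93.667 × log₂ 4 = 214.542 + 93.667 × 2 ≈ 401.875 ms.

401.9 ms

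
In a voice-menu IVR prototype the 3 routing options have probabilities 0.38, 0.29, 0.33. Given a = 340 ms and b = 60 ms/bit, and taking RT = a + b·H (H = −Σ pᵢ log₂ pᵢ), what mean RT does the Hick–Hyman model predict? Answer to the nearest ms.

435 ms

H = 0.38·log₂(1/0.38) + 0.29·log₂(1/0.29) + 0.33·log₂(1/0.33) = 1.5762 bits.
RT = 340 + 60 × 1.5762 = 434.57 ms.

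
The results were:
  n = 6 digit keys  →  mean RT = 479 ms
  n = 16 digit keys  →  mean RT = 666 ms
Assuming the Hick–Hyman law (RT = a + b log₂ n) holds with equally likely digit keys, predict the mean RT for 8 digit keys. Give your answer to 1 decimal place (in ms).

533.8 ms

With log₂ n on the abscissa the relation is linear; from the two conditions:
  b = (666 − 479) / (log₂ 16 − log₂ 6) = 187 / (4 − 2.5850) = 132.152 ms/bit
  a = 479 − 132.152 × 2.5850 = 137.392 ms
Then RT(8) = 137.392 + 132.152 × log₂ 8 = 137.392 + 132.152 × 3 ≈ 533.848 ms.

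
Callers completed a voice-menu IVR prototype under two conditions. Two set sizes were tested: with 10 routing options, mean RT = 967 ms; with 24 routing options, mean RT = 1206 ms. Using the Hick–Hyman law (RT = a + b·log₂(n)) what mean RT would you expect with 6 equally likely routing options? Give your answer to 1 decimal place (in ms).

With log₂ n on the abscissa the relation is linear; from the two conditions:
  b = (1206 − 967) / (log₂ 24 − log₂ 10) = 239 / (4.5850 − 3.3219) = 189.227 ms/bit
  a = 967 − 189.227 × 3.3219 = 338.402 ms
Then RT(6) = 338.402 + 189.227 × log₂ 6 = 338.402 + 189.227 × 2.5850 ≈ 827.546 ms.

827.5 ms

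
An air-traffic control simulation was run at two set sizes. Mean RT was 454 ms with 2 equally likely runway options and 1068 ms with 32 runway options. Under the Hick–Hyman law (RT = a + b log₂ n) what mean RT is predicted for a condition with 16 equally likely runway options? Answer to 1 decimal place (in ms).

With log₂ n on the abscissa the relation is linear; from the two conditions:
  b = (1068 − 454) / (log₂ 32 − log₂ 2) = 614 / (5 − 1) = 153.500 ms/bit
  a = 454 − 153.500 × 1 = 300.500 ms
Then RT(16) = 300.500 + 153.500 × log₂ 16 = 300.500 + 153.500 × 4 ≈ 914.500 ms.

914.5 ms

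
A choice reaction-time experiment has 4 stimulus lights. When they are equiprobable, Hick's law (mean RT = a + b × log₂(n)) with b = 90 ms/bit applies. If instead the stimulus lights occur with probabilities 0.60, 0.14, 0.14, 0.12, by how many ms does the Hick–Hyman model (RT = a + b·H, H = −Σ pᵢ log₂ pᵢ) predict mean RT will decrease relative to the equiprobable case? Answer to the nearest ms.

36 ms

The RT saving is b·ΔH. Equiprobable H₀ = log₂(4) = 2.0000 bits; with the given probabilities H = 1.6035 bits.
b·(H₀ − H) = 90 × (2.0000 − 1.6035) = 35.69 ms.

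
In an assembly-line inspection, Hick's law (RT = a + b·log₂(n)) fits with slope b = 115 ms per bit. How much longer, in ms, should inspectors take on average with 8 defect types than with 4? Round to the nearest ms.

ΔRT = (a + b log₂ n₂) − (a + b log₂ n₁) = b·(log₂ n₂ − log₂ n₁).
log₂(8) − log₂(4) = log₂(8/4) = log₂(2) = 1.
ΔRT = 115 × 1.0000 = 115.000 ms.

115 ms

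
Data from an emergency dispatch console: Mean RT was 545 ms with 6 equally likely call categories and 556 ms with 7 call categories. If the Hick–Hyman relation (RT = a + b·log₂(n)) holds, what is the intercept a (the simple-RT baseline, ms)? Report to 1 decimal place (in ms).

Slope: b = (556 − 545) / (log₂ 7 − log₂ 6) = 11/0.2224 = 49.462 ms/bit.
Intercept: a = 545 − 49.462·log₂(6) = 417.142 ms.

417.1 ms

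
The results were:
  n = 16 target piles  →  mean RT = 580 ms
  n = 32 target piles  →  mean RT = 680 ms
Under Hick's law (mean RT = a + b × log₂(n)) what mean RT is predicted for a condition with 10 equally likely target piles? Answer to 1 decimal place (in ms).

RT is linear in log₂ n, so two points fix the line:
  b = (680 − 580) / (log₂ 32 − log₂ 16) = 100 / (5 − 4) = 100.000 ms/bit
  a = 580 − 100.000 × 4 = 180.000 ms
Then RT(10) = 180.000 + 100.000 × log₂ 10 = 180.000 + 100.000 × 3.3219 ≈ 512.193 ms.

512.2 ms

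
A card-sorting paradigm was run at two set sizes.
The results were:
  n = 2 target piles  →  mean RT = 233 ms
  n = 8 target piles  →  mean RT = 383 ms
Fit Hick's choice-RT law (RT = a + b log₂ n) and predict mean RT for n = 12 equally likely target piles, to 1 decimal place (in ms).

426.9 ms

Fit slope and intercept:
  b = (383 − 233) / (log₂ 8 − log₂ 2) = 150 / (3 − 1) = 75.000 ms/bit
  a = 233 − 75.000 × 1 = 158.000 ms
Then RT(12) = 158.000 + 75.000 × log₂ 12 = 158.000 + 75.000 × 3.5850 ≈ 426.872 ms.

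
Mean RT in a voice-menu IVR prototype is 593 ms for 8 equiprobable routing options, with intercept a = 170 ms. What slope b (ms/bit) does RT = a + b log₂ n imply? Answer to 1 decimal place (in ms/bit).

8 alternatives carry log₂ 8 = 3 bits; the choice cost is 593 − 170 = 423 ms, so b = 423/3 = 141.000 ms/bit.

141.0 ms/bit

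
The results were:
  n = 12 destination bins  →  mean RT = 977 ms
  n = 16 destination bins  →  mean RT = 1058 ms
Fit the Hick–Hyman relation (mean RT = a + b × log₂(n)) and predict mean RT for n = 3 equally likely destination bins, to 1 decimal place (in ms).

586.7 ms

Fit slope and intercept:
  b = (1058 − 977) / (log₂ 16 − log₂ 12) = 81 / (4 − 3.5850) = 195.163 ms/bit
  a = 977 − 195.163 × 3.5850 = 277.348 ms
Then RT(3) = 277.348 + 195.163 × log₂ 3 = 277.348 + 195.163 × 1.5850 ≈ 586.674 ms.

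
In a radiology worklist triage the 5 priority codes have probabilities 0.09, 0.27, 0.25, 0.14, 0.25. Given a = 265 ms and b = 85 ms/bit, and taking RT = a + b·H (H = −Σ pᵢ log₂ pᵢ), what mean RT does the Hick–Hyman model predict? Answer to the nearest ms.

H = 0.09·log₂(1/0.09) + 0.27·log₂(1/0.27) + 0.25·log₂(1/0.25) + 0.14·log₂(1/0.14) + 0.25·log₂(1/0.25) = 2.2198 bits.
RT = 265 + 85 × 2.2198 = 453.68 ms.

454 ms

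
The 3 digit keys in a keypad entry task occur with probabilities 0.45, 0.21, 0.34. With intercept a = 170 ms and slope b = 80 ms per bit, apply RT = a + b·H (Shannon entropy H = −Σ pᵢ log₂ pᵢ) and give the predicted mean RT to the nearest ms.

292 ms

H = 0.45·log₂(1/0.45) + 0.21·log₂(1/0.21) + 0.34·log₂(1/0.34) = 1.5204 bits.
RT = 170 + 80 × 1.5204 = 291.63 ms.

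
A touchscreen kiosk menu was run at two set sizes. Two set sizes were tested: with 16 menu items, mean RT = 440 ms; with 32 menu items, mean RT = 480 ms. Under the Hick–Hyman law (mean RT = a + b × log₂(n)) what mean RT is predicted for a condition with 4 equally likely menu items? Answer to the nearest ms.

360 ms

RT is linear in log₂ n, so two points fix the line:
  b = (480 − 440) / (log₂ 32 − log₂ 16) = 40 / (5 − 4) = 40 ms/bit
  a = 440 − 40 × 4 = 280 ms
Then RT(4) = 280 + 40 × log₂ 4 = 280 + 40 × 2 ≈ 360.000 ms.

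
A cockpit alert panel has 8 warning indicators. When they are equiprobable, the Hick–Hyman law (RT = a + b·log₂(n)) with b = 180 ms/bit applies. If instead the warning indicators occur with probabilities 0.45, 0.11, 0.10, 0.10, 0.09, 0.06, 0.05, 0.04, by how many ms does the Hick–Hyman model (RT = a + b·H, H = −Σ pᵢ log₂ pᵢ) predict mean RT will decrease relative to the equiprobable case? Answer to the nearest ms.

92 ms

Equiprobable entropy H₀ = log₂ 8 = 3.0000 bits.
Skewed entropy H = −Σ pᵢ log₂ pᵢ = 2.4911 bits.
ΔRT = b·(H₀ − H) = 180 × 0.5089 = 91.60 ms.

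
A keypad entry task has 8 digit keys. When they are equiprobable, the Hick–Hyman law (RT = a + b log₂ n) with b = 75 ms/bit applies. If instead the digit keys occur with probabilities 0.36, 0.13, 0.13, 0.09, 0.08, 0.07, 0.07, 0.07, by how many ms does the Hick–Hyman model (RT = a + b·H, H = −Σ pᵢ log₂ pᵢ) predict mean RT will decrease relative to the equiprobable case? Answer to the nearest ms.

The RT saving is b·ΔH. Equiprobable H₀ = log₂(8) = 3.0000 bits; with the given probabilities H = 2.7057 bits.
b·(H₀ − H) = 75 × (3.0000 − 2.7057) = 22.07 ms.

22 ms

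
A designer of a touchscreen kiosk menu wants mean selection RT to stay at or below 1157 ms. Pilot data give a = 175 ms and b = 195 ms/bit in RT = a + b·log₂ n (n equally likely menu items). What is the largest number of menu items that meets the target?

32

195·log₂ n ≤ 1157 − 175 = 982, giving log₂ n ≤ 5.0359 and n ≤ 32.806. The largest whole number is 32.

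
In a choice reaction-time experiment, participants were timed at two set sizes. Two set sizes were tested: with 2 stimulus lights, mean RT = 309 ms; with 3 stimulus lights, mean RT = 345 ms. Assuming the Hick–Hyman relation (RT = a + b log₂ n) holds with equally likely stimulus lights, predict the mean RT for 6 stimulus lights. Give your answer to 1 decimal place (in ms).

RT is linear in log₂ n, so two points fix the line:
  b = (345 − 309) / (log₂ 3 − log₂ 2) = 36 / (1.5850 − 1) = 61.542 ms/bit
  a = 309 − 61.542 × 1 = 247.458 ms
Then RT(6) = 247.458 + 61.542 × log₂ 6 = 247.458 + 61.542 × 2.5850 ≈ 406.542 ms.

406.5 ms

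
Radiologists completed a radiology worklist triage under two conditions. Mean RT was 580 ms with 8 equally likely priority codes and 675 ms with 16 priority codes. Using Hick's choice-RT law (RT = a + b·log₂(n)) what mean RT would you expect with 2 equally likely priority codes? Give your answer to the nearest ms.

390 ms

RT is linear in log₂ n, so two points fix the line:
  b = (675 − 580) / (log₂ 16 − log₂ 8) = 95 / (4 − 3) = 95 ms/bit
  a = 580 − 95 × 3 = 295 ms
Then RT(2) = 295 + 95 × log₂ 2 = 295 + 95 × 1 ≈ 390.000 ms.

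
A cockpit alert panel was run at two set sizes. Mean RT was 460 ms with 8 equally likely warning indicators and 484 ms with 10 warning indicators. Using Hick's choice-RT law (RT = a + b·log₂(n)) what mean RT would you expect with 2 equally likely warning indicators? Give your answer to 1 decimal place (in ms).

Fit slope and intercept:
  b = (484 − 460) / (log₂ 10 − log₂ 8) = 24 / (3.3219 − 3) = 74.551 ms/bit
  a = 460 − 74.551 × 3 = 236.348 ms
Then RT(2) = 236.348 + 74.551 × log₂ 2 = 236.348 + 74.551 × 1 ≈ 310.898 ms.

310.9 ms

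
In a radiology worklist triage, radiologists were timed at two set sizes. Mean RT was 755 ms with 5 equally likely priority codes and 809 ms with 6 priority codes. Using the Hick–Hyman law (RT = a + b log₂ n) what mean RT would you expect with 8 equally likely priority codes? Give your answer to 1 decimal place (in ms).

With log₂ n on the abscissa the relation is linear; from the two conditions:
  b = (809 − 755) / (log₂ 6 − log₂ 5) = 54 / (2.5850 − 2.3219) = 205.296 ms/bit
  a = 755 − 205.296 × 2.3219 = 278.317 ms
Then RT(8) = 278.317 + 205.296 × log₂ 8 = 278.317 + 205.296 × 3 ≈ 894.206 ms.

894.2 ms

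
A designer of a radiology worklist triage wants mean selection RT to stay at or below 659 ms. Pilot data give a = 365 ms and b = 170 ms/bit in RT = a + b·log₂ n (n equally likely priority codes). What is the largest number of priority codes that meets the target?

3

170·log₂ n ≤ 659 − 365 = 294, giving log₂ n ≤ 1.7294 and n ≤ 3.316. The largest whole number is 3.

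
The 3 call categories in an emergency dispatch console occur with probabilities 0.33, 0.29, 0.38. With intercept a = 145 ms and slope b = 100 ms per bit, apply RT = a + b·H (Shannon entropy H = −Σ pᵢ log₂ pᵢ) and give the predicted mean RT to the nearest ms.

303 ms

Entropy contributions −pᵢ log₂ pᵢ: 0.5278, 0.5179, 0.5305; sum H = 1.5762 bits.
RT = a + bH = 145 + 100·1.5762 = 302.62 ms.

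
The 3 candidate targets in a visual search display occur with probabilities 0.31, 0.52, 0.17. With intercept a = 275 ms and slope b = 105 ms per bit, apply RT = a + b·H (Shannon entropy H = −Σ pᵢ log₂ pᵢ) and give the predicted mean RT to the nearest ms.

427 ms

H = 0.31·log₂(1/0.31) + 0.52·log₂(1/0.52) + 0.17·log₂(1/0.17) = 1.4490 bits.
RT = 275 + 105 × 1.4490 = 427.14 ms.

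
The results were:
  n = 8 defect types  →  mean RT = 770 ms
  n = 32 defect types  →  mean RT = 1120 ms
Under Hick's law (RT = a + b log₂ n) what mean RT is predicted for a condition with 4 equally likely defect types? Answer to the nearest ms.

RT is linear in log₂ n, so two points fix the line:
  b = (1120 − 770) / (log₂ 32 − log₂ 8) = 350 / (5 − 3) = 175 ms/bit
  a = 770 − 175 × 3 = 245 ms
Then RT(4) = 245 + 175 × log₂ 4 = 245 + 175 × 2 ≈ 595.000 ms.

595 ms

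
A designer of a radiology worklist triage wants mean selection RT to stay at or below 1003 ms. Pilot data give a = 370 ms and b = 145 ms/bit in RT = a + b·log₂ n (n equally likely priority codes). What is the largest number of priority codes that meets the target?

20

Set 370 + 145·log₂ n ≤ 1003 → log₂ n ≤ (1003 − 370)/145 = 4.3655.
So n ≤ 2^4.3655 = 20.613; the largest integer n is 20.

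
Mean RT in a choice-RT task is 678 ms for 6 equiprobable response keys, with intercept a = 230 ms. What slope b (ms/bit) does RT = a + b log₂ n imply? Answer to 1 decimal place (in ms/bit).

b = (678 − 230) / log₂(6) = 448 / 2.5850 = 173.310 ms/bit.

173.3 ms/bit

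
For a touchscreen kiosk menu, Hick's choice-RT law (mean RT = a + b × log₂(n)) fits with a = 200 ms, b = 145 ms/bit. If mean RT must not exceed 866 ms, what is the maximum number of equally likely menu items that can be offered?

24

Information budget: (866 − 200)/145 = 4.5931 bits, so n ≤ 2^4.5931 = 24.136 → at most 24.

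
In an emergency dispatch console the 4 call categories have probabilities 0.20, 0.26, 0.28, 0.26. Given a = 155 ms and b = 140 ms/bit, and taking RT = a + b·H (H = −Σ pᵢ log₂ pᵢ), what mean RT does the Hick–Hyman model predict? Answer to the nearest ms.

433 ms

H = 0.20·log₂(1/0.20) + 0.26·log₂(1/0.26) + 0.28·log₂(1/0.28) + 0.26·log₂(1/0.26) = 1.9892 bits.
RT = 155 + 140 × 1.9892 = 433.49 ms.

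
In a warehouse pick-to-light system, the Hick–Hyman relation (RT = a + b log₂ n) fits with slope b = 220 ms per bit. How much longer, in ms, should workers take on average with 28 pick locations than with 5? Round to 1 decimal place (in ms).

546.8 ms

The intercept a cancels: ΔRT = b·(log₂ n₂ − log₂ n₁) = b·log₂(n₂/n₁).
log₂(28) − log₂(5) = 4.8074 − 2.3219 = 2.4854.
ΔRT = 220 × 2.4854 = 546.794 ms.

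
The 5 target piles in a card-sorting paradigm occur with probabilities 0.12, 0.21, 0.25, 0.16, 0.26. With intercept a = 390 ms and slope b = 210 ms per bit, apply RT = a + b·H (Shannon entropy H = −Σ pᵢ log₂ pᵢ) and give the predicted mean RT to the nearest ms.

866 ms

Entropy contributions −pᵢ log₂ pᵢ: 0.3671, 0.4728, 0.5000, 0.4230, 0.5053; sum H = 2.2682 bits.
RT = a + bH = 390 + 210·2.2682 = 866.32 ms.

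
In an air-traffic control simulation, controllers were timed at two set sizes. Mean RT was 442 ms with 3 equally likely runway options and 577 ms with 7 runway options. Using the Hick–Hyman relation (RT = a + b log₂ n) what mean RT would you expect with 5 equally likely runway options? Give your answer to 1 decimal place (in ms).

523.4 ms

Fit slope and intercept:
  b = (577 − 442) / (log₂ 7 − log₂ 3) = 135 / (2.8074 − 1.5850) = 110.439 ms/bit
  a = 442 − 110.439 × 1.5850 = 266.958 ms
Then RT(5) = 266.958 + 110.439 × log₂ 5 = 266.958 + 110.439 × 2.3219 ≈ 523.390 ms.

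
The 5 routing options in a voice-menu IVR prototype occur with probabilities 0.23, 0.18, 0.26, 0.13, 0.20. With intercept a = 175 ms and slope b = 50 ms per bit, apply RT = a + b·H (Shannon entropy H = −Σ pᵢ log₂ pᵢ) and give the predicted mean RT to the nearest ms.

289 ms

H = 0.23·log₂(1/0.23) + 0.18·log₂(1/0.18) + 0.26·log₂(1/0.26) + 0.13·log₂(1/0.13) + 0.20·log₂(1/0.20) = 2.2853 bits.
RT = 175 + 50 × 2.2853 = 289.26 ms.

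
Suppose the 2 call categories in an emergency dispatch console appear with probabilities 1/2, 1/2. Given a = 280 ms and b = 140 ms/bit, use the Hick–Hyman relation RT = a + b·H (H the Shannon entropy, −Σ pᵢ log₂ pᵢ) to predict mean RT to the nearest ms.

Each term −pᵢ log₂ pᵢ: 0.5·1 + 0.5·1; summed, H = 1.000 bits.
Mean RT = a + bH = 280 + 140·1.000 = 420.00 ms.

420 ms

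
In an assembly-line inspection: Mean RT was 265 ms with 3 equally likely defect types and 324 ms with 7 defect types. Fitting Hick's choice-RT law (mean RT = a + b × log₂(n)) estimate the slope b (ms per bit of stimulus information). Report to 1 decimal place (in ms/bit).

Slope: b = (324 − 265) / (log₂ 7 − log₂ 3) = 59/1.2224 = 48.266 ms/bit.

48.3 ms/bit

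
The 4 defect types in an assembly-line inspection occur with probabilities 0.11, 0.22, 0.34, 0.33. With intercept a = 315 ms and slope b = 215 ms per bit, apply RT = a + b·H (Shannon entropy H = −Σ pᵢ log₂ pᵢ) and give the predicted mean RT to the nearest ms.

H = 0.11·log₂(1/0.11) + 0.22·log₂(1/0.22) + 0.34·log₂(1/0.34) + 0.33·log₂(1/0.33) = 1.8879 bits.
RT = 315 + 215 × 1.8879 = 720.89 ms.

721 ms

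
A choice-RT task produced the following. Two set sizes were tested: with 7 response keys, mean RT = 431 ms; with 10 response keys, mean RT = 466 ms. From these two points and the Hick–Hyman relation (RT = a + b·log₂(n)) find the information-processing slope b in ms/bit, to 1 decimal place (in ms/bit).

The slope on a log₂ axis is (466 − 431) / (3.3219 − 2.8074) = 68.018 ms/bit.

68.0 ms/bit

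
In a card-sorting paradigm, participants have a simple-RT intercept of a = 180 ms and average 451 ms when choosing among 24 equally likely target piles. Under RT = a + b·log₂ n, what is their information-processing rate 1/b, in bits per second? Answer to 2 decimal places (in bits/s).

16.92 bits/s

b = (451 − 180)/log₂ 24 = 271/4.5850 = 59.106 ms per bit = 0.05911 s/bit; the reciprocal is 16.919 bits/s.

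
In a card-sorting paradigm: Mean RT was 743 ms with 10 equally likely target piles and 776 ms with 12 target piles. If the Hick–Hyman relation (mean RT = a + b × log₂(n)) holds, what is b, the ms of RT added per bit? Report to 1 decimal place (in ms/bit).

The slope on a log₂ axis is (776 − 743) / (3.5850 − 3.3219) = 125.459 ms/bit.

125.5 ms/bit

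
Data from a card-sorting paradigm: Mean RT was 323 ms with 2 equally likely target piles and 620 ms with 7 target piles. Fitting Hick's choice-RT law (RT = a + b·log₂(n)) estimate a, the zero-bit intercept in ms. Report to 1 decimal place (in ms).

b = (RT₂ − RT₁)/(log₂ n₂ − log₂ n₁) = (620 − 323)/(2.8074 − 1) = 164.329 ms/bit.
a = RT₁ − b·log₂ n₁ = 323 − 164.329 × 1 = 158.671 ms.

158.7 ms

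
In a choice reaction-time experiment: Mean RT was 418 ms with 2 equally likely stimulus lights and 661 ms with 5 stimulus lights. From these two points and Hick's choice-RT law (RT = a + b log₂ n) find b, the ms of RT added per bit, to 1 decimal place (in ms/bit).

183.8 ms/bit

The slope on a log₂ axis is (661 − 418) / (2.3219 − 1) = 183.822 ms/bit.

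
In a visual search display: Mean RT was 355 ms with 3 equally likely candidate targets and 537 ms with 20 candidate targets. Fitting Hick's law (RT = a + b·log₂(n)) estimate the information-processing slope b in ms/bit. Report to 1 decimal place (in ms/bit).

b = (RT₂ − RT₁)/(log₂ n₂ − log₂ n₁) = (537 − 355)/(4.3219 − 1.5850) = 66.497 ms/bit.

66.5 ms/bit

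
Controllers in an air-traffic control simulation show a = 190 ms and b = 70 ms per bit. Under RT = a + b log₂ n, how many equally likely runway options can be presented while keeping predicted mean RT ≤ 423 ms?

Set 190 + 70·log₂ n ≤ 423 → log₂ n ≤ (423 − 190)/70 = 3.3286.
So n ≤ 2^3.3286 = 10.046; the largest integer n is 10.

10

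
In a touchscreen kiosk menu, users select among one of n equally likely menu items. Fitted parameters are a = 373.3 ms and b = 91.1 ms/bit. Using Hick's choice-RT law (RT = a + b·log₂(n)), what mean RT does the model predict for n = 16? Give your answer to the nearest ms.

738 ms

log₂(16) = 4 bits, so RT = 373.3 + 91.1 × 4 ≈ 737.700 ms.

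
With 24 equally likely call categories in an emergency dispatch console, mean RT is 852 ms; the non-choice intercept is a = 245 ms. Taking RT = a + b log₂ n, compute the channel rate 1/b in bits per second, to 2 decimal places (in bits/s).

7.55 bits/s

Choice component = 852 − 245 = 607 ms over log₂(24) = 4.5850 bits.
b = 607 / 4.5850 = 132.389 ms/bit, so 1/b = 7.553 bits/s.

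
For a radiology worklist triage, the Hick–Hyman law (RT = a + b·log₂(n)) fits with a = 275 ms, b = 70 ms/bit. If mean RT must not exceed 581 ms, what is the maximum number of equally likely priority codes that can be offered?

20

Set 275 + 70·log₂ n ≤ 581 → log₂ n ≤ (581 − 275)/70 = 4.3714.
So n ≤ 2^4.3714 = 20.698; the largest integer n is 20.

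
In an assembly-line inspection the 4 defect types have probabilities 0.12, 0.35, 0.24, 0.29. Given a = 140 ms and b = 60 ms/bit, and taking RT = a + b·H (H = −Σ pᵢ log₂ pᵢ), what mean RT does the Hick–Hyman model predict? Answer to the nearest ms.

Entropy contributions −pᵢ log₂ pᵢ: 0.3671, 0.5301, 0.4941, 0.5179; sum H = 1.9092 bits.
RT = a + bH = 140 + 60·1.9092 = 254.55 ms.

255 ms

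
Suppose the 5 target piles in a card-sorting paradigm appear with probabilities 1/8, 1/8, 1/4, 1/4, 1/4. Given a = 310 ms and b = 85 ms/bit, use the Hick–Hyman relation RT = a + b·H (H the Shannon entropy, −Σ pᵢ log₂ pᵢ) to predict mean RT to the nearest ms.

501 ms

H = −Σ pᵢ log₂ pᵢ = 0.125·3 + 0.125·3 + 0.25·2 + 0.25·2 + 0.25·2 = 2.250 bits.
RT = 310 + 85 × 2.250 = 501.25 ms.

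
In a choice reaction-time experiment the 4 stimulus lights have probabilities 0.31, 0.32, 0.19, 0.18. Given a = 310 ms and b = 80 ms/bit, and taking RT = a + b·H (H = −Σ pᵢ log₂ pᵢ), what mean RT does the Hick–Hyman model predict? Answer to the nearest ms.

Entropy contributions −pᵢ log₂ pᵢ: 0.5238, 0.5260, 0.4552, 0.4453; sum H = 1.9504 bits.
RT = a + bH = 310 + 80·1.9504 = 466.03 ms.

466 ms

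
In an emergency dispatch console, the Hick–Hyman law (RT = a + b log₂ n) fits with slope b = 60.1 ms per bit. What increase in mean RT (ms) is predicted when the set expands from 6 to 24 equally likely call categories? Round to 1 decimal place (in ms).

Only the slope matters, since a is common to both: ΔRT = b·log₂(n₂/n₁).
log₂(24) − log₂(6) = log₂(24/6) = log₂(4) = 2.
ΔRT = 60.1 × 2.0000 = 120.200 ms.

120.2 ms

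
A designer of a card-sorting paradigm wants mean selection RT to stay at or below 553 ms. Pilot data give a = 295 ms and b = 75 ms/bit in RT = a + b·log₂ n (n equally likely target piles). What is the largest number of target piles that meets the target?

10

75·log₂ n ≤ 553 − 295 = 258, giving log₂ n ≤ 3.4400 and n ≤ 10.853. The largest whole number is 10.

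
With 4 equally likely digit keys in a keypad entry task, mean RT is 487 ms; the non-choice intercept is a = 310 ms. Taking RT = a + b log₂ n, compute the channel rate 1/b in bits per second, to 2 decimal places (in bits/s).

Choice component = 487 − 310 = 177 ms over log₂(4) = 2 bits.
b = 177 / 2 = 88.500 ms/bit, so 1/b = 11.299 bits/s.

11.30 bits/s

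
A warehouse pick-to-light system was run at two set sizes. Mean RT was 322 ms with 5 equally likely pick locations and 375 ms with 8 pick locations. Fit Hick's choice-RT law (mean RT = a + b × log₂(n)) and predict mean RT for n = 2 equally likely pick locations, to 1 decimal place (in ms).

218.7 ms

With log₂ n on the abscissa the relation is linear; from the two conditions:
  b = (375 − 322) / (log₂ 8 − log₂ 5) = 53 / (3 − 2.3219) = 78.163 ms/bit
  a = 322 − 78.163 × 2.3219 = 140.512 ms
Then RT(2) = 140.512 + 78.163 × log₂ 2 = 140.512 + 78.163 × 1 ≈ 218.674 ms.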